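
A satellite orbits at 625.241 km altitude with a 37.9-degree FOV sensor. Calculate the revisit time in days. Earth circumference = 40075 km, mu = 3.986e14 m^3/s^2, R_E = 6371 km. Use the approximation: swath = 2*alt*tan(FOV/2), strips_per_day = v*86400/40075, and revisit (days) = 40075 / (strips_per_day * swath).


swath = 2*625.241*tan(0.3307399) = 429.3552 km
v = sqrt(mu/r) = 7548.0760 m/s = 7.5481 km/s
strips/day = v*86400/40075 = 7.5481*86400/40075 = 16.2733
coverage/day = strips * swath = 16.2733 * 429.3552 = 6987.0399 km
revisit = 40075 / 6987.0399 = 5.7356 days

5.7356 days


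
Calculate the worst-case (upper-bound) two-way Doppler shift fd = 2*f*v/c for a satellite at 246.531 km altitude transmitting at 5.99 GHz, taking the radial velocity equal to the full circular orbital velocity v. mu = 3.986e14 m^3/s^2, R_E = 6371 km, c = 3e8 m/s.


r = 6.617531e+06 m
v = sqrt(mu/r) = 7761.0531 m/s (worst-case radial velocity)
f = 5.99 GHz = 5.99e+09 Hz
fd = 2*f*v/c = 2*5.99e+09*7761.0531/3.0e+08
fd = 309924.7206 Hz

309924.7206 Hz


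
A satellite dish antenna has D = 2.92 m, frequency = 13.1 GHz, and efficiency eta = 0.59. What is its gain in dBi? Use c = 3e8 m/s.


lambda = c/f = 3e8 / 1.31e+10 = 0.02290076 m
G = eta*(pi*D/lambda)^2 = 0.59*(pi*2.92/0.02290076)^2
G = 94671.1258 (linear)
G = 10*log10(94671.1258) = 49.7622 dBi

49.7622 dBi


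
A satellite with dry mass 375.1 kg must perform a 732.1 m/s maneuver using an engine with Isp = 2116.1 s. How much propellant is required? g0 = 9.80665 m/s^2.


ve = Isp * g0 = 2116.1 * 9.80665 = 20751.852065 m/s
mass ratio = exp(dv/ve) = exp(732.1/20751.852065) = 1.03590846
m_prop = m_dry * (mr - 1) = 375.1 * (1.03590846 - 1)
m_prop = 13.4693 kg

13.4693 kg


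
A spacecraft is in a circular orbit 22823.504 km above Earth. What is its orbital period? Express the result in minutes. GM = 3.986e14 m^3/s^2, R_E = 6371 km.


r = 29194.5040 km = 2.9194504e+07 m
T = 2*pi*sqrt(r^3/mu) = 2*pi*sqrt(2.4883032e+22 / 3.986e14)
T = 49643.5549 s = 827.3926 min

827.3926 minutes


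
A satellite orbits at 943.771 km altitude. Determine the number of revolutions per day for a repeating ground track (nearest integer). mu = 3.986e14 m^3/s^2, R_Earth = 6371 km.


r = 7.314771e+06 m
T = 2*pi*sqrt(r^3/mu) = 6226.0460 s = 103.7674 min
revs/day = 1440 / 103.7674 = 13.8772
Rounded: 14 revolutions per day

14 revolutions per day


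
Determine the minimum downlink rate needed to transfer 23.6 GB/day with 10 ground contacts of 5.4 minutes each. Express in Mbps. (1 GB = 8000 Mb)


total contact time = 10 * 5.4 * 60 = 3240.0000 s
data = 23.6 GB = 188800.0000 Mb
rate = 188800.0000 / 3240.0000 = 58.2716 Mbps

58.2716 Mbps


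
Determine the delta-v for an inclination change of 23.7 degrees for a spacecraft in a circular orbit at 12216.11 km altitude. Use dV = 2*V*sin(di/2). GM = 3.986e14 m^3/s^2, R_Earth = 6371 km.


r = 18587.1100 km = 1.858711e+07 m
V = sqrt(mu/r) = 4630.8713 m/s
di = 23.7 deg = 0.413643 rad
dV = 2*V*sin(di/2) = 2*4630.8713*sin(0.2068215)
dV = 1901.9007 m/s = 1.9019 km/s

1.9019 km/s


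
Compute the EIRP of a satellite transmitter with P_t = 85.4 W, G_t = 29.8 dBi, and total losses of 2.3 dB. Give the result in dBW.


Pt = 85.4 W = 19.3146 dBW
EIRP = Pt_dBW + Gt - losses = 19.3146 + 29.8 - 2.3 = 46.8146 dBW

46.8146 dBW


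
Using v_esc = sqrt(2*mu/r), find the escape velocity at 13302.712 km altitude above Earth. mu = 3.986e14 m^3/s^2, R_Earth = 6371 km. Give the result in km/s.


r = 6371.0 + 13302.712 = 19673.7120 km = 1.9673712e+07 m
v_esc = sqrt(2*mu/r) = sqrt(2*3.986e14 / 1.9673712e+07)
v_esc = 6365.6168 m/s = 6.3656 km/s

6.3656 km/s


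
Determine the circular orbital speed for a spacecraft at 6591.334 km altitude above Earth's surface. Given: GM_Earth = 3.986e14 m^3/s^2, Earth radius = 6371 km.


r = R_E + alt = 6371.0 + 6591.334 = 12962.3340 km = 1.2962334e+07 m
v = sqrt(mu/r) = sqrt(3.986e14 / 1.2962334e+07) = 5545.3255 m/s = 5.5453 km/s

5.5453 km/s


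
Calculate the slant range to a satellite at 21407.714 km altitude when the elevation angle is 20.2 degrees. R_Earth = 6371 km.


h = 21407.714 km, el = 20.2 deg
d = -R_E*sin(el) + sqrt((R_E*sin(el))^2 + 2*R_E*h + h^2)
d = -6371.0000*sin(0.3525565) + sqrt((6371.0000*0.3452982)^2 + 2*6371.0000*21407.714 + 21407.714^2)
d = 24927.7082 km

24927.7082 km


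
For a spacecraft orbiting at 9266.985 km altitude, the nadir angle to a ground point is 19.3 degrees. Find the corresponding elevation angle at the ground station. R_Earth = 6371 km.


r = R_E + alt = 15637.9850 km
Law of sines in the satellite / Earth-center / ground-point triangle:
  sin(nadir)/R_E = sin(90 + el)/r  =>  cos(el) = (r/R_E)*sin(nadir)
cos(el) = (15637.9850 / 6371.0000) * sin(19.3 deg) = 0.8112665
el = arccos(0.8112665) = 35.7801 deg
(Earth-central angle = 90 - nadir - el = 34.9199 deg)

35.7801 degrees


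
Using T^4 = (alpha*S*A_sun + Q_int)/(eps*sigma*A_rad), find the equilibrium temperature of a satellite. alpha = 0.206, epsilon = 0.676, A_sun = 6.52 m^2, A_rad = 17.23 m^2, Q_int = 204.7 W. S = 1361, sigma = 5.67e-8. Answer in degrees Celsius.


Numerator = alpha*S*A_sun + Q_int = 0.206*1361*6.52 + 204.7 = 2032.6863 W
Denominator = eps*sigma*A_rad = 0.676*5.67e-8*17.23 = 6.6041212e-07 W/K^4
T^4 = 3.0779059e+09 K^4
T = 235.5395 K = -37.6105 C

-37.6105 degrees Celsius


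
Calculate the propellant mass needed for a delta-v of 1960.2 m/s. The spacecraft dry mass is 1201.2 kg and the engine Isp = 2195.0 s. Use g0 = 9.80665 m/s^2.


ve = Isp * g0 = 2195.0 * 9.80665 = 21525.596750 m/s
mass ratio = exp(dv/ve) = exp(1960.2/21525.596750) = 1.09533875
m_prop = m_dry * (mr - 1) = 1201.2 * (1.09533875 - 1)
m_prop = 114.5209 kg

114.5209 kg


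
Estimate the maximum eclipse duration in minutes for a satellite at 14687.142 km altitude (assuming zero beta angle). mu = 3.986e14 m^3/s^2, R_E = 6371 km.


r = 21058.1420 km
T = 506.8624 min
Eclipse fraction = arcsin(R_E/r)/pi = arcsin(6371.0000/21058.1420)/pi
= arcsin(0.3025433)/pi = 0.09783569
Eclipse duration = 0.09783569 * 506.8624 = 49.5892 min

49.5892 minutes


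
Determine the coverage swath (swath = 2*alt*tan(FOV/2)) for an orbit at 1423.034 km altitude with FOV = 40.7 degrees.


FOV = 40.7 deg = 0.710349 rad
swath = 2 * alt * tan(FOV/2) = 2 * 1423.034 * tan(0.3551745)
swath = 2 * 1423.034 * 0.3709036
swath = 1055.6169 km

1055.6169 km


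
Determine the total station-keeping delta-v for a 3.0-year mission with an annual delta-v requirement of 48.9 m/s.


dV = rate * years = 48.9 * 3.0
dV = 146.7000 m/s

146.7000 m/s


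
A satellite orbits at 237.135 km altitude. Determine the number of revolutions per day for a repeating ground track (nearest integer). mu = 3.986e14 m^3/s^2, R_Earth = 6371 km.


r = 6.608135e+06 m
T = 2*pi*sqrt(r^3/mu) = 5346.0077 s = 89.1001 min
revs/day = 1440 / 89.1001 = 16.1616
Rounded: 16 revolutions per day

16 revolutions per day


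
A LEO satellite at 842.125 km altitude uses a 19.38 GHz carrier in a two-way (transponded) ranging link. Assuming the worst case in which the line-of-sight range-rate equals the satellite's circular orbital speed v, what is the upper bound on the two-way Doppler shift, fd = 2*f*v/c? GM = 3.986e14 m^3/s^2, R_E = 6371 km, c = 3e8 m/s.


r = 7.213125e+06 m
v = sqrt(mu/r) = 7433.7323 m/s (worst-case radial velocity)
f = 19.38 GHz = 1.938e+10 Hz
fd = 2*f*v/c = 2*1.938e+10*7433.7323/3.0e+08
fd = 960438.2144 Hz

960438.2144 Hz


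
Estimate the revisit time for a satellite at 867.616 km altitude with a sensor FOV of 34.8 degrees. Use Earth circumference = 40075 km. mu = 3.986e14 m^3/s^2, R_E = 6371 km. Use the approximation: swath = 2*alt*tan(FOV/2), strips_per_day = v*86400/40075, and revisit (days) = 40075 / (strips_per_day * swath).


swath = 2*867.616*tan(0.3036873) = 543.7887 km
v = sqrt(mu/r) = 7420.6317 m/s = 7.4206 km/s
strips/day = v*86400/40075 = 7.4206*86400/40075 = 15.9986
coverage/day = strips * swath = 15.9986 * 543.7887 = 8699.8408 km
revisit = 40075 / 8699.8408 = 4.6064 days

4.6064 days


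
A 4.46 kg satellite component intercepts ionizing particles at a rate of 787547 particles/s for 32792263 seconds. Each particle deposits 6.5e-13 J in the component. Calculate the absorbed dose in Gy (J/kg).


Total energy deposited = rate * time * E_per
  = 787547 * 32792263 * 6.5e-13 = 16.7865 J
Dose = E_total / mass = 16.7865 / 4.46
Dose = 3.7638 Gy

3.7638 Gy


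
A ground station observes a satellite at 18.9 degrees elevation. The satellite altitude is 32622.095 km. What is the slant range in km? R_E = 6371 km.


h = 32622.095 km, el = 18.9 deg
d = -R_E*sin(el) + sqrt((R_E*sin(el))^2 + 2*R_E*h + h^2)
d = -6371.0000*sin(0.3298672) + sqrt((6371.0000*0.3239174)^2 + 2*6371.0000*32622.095 + 32622.095^2)
d = 36460.7375 km

36460.7375 km


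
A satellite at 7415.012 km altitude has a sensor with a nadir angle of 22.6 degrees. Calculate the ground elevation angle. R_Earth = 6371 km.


r = R_E + alt = 13786.0120 km
Law of sines in the satellite / Earth-center / ground-point triangle:
  sin(nadir)/R_E = sin(90 + el)/r  =>  cos(el) = (r/R_E)*sin(nadir)
cos(el) = (13786.0120 / 6371.0000) * sin(22.6 deg) = 0.8315649
el = arccos(0.8315649) = 33.7402 deg
(Earth-central angle = 90 - nadir - el = 33.6598 deg)

33.7402 degrees


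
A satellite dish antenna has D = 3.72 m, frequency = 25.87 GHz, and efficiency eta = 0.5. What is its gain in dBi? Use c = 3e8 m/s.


lambda = c/f = 3e8 / 2.587e+10 = 0.01159644 m
G = eta*(pi*D/lambda)^2 = 0.5*(pi*3.72/0.01159644)^2
G = 507815.5290 (linear)
G = 10*log10(507815.5290) = 57.0571 dBi

57.0571 dBi


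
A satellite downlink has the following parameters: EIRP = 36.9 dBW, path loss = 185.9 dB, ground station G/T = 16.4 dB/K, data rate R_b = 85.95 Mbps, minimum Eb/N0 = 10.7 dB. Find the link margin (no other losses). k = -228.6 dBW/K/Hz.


C/N0 = EIRP - FSPL + G/T - k = 36.9 - 185.9 + 16.4 - (-228.6)
C/N0 = 96.0000 dB-Hz
R_b = 85.95 Mbps = 8.595e+07 bps -> 10*log10(R_b) = 79.3425 dB-Hz
Eb/N0 = C/N0 - 10*log10(R_b) = 96.0000 - 79.3425 = 16.6575 dB
Margin = Eb/N0 - Eb/N0_req = 16.6575 - 10.7 = 5.9575 dB (link closes)

5.9575 dB


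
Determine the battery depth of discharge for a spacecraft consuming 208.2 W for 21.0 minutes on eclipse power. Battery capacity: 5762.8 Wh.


E_used = P * t / 60 = 208.2 * 21.0 / 60 = 72.8700 Wh
DOD = E_used / E_total * 100 = 72.8700 / 5762.8 * 100
DOD = 1.2645 %

1.2645 %


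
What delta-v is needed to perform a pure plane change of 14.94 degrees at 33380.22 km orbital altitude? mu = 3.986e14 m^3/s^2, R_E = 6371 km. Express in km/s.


r = 39751.2200 km = 3.975122e+07 m
V = sqrt(mu/r) = 3166.6015 m/s
di = 14.94 deg = 0.2607522 rad
dV = 2*V*sin(di/2) = 2*3166.6015*sin(0.1303761)
dV = 823.3611 m/s = 0.8233611 km/s

0.8234 km/s


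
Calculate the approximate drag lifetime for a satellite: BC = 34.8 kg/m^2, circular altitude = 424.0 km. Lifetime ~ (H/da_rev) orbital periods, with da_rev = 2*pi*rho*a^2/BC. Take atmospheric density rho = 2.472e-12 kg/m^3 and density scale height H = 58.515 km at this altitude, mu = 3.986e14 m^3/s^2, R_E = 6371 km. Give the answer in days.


a = R_E + alt = 6795.0000 km = 6.795e+06 m
da_rev = 2*pi*rho*a^2/BC = 2*pi*2.472e-12*(6.795e+06)^2/34.8 = 20.607628 m per revolution
N = H/da_rev = 58515.0000 m / 20.607628 m = 2839.4825 revolutions
P = 2*pi*sqrt(a^3/mu) = 5574.3651 s
lifetime = N*P = 2839.4825 * 5574.3651 = 1.5828312e+07 s = 183.1981 days

183.1981 days


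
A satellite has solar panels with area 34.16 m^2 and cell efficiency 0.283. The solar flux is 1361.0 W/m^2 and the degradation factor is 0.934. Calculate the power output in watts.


P = area * eta * S * degradation
P = 34.16 * 0.283 * 1361.0 * 0.934
P = 12288.7950 W

12288.7950 W


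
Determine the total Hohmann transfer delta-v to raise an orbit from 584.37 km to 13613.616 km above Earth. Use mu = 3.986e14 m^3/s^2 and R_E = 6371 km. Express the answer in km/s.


r1 = 6955.3700 km = 6.95537e+06 m
r2 = 19984.6160 km = 1.9984616e+07 m
dv1 = sqrt(mu/r1)*(sqrt(2*r2/(r1+r2)) - 1) = 1650.6675 m/s
dv2 = sqrt(mu/r2)*(1 - sqrt(2*r1/(r1+r2))) = 1256.8179 m/s
total dv = |dv1| + |dv2| = 1650.6675 + 1256.8179 = 2907.4854 m/s = 2.9075 km/s

2.9075 km/s


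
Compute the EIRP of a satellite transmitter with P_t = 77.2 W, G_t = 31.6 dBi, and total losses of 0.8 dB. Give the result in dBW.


Pt = 77.2 W = 18.8762 dBW
EIRP = Pt_dBW + Gt - losses = 18.8762 + 31.6 - 0.8 = 49.6762 dBW

49.6762 dBW


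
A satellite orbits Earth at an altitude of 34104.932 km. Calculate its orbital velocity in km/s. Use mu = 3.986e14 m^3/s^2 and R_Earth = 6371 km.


r = R_E + alt = 6371.0 + 34104.932 = 40475.9320 km = 4.0475932e+07 m
v = sqrt(mu/r) = sqrt(3.986e14 / 4.0475932e+07) = 3138.1249 m/s = 3.1381 km/s

3.1381 km/s


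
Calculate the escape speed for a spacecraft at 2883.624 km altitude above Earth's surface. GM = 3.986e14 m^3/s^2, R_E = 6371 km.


r = 6371.0 + 2883.624 = 9254.6240 km = 9.254624e+06 m
v_esc = sqrt(2*mu/r) = sqrt(2*3.986e14 / 9.254624e+06)
v_esc = 9281.2027 m/s = 9.2812 km/s

9.2812 km/s


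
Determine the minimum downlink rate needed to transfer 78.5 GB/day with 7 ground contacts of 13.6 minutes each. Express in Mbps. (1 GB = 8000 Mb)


total contact time = 7 * 13.6 * 60 = 5712.0000 s
data = 78.5 GB = 628000.0000 Mb
rate = 628000.0000 / 5712.0000 = 109.9440 Mbps

109.9440 Mbps


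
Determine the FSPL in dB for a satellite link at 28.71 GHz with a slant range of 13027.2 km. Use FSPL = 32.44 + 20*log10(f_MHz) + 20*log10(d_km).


f = 28.71 GHz = 28710.0000 MHz
d = 13027.2 km
FSPL = 32.44 + 20*log10(28710.0000) + 20*log10(13027.2)
FSPL = 32.44 + 89.1607 + 82.2970
FSPL = 203.8977 dB

203.8977 dB


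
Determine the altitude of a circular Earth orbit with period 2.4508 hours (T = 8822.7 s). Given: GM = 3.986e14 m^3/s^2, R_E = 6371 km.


T = 8822.7 s
r = (mu*T^2/(4*pi^2))^(1/3) = (3.986e14 * 8822.7^2 / (4*pi^2))^(1/3)
r = 9.2284096e+06 m = 9228.4096 km
alt = r - R_E = 9228.4096 - 6371 = 2857.4096 km

2857.4096 km


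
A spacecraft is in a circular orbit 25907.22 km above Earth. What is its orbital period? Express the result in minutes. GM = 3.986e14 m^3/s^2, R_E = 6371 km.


r = 32278.2200 km = 3.227822e+07 m
T = 2*pi*sqrt(r^3/mu) = 2*pi*sqrt(3.3630144e+22 / 3.986e14)
T = 57713.2574 s = 961.8876 min

961.8876 minutes


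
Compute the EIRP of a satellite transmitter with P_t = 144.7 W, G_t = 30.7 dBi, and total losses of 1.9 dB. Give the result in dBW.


Pt = 144.7 W = 21.6047 dBW
EIRP = Pt_dBW + Gt - losses = 21.6047 + 30.7 - 1.9 = 50.4047 dBW

50.4047 dBW


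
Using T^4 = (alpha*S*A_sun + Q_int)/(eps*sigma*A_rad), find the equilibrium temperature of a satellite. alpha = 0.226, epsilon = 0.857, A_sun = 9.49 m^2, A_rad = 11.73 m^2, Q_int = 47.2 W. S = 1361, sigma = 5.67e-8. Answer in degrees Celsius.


Numerator = alpha*S*A_sun + Q_int = 0.226*1361*9.49 + 47.2 = 2966.1911 W
Denominator = eps*sigma*A_rad = 0.857*5.67e-8*11.73 = 5.6998299e-07 W/K^4
T^4 = 5.2039994e+09 K^4
T = 268.5866 K = -4.5634 C

-4.5634 degrees Celsius


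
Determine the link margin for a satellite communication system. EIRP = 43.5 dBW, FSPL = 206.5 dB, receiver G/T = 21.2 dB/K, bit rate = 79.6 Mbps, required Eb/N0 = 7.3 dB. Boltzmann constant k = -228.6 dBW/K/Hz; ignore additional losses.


C/N0 = EIRP - FSPL + G/T - k = 43.5 - 206.5 + 21.2 - (-228.6)
C/N0 = 86.8000 dB-Hz
R_b = 79.6 Mbps = 7.96e+07 bps -> 10*log10(R_b) = 79.0091 dB-Hz
Eb/N0 = C/N0 - 10*log10(R_b) = 86.8000 - 79.0091 = 7.7909 dB
Margin = Eb/N0 - Eb/N0_req = 7.7909 - 7.3 = 0.4908693 dB (link closes)

0.4909 dB


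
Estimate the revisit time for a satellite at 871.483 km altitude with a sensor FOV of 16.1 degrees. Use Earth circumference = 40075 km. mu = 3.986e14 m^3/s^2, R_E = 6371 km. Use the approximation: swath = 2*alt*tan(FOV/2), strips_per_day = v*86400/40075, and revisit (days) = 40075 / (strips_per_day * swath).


swath = 2*871.483*tan(0.140499) = 246.5092 km
v = sqrt(mu/r) = 7418.6504 m/s = 7.4187 km/s
strips/day = v*86400/40075 = 7.4187*86400/40075 = 15.9943
coverage/day = strips * swath = 15.9943 * 246.5092 = 3942.7403 km
revisit = 40075 / 3942.7403 = 10.1643 days

10.1643 days


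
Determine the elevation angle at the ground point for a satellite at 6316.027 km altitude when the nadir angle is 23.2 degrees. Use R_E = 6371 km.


r = R_E + alt = 12687.0270 km
Law of sines in the satellite / Earth-center / ground-point triangle:
  sin(nadir)/R_E = sin(90 + el)/r  =>  cos(el) = (r/R_E)*sin(nadir)
cos(el) = (12687.0270 / 6371.0000) * sin(23.2 deg) = 0.7844846
el = arccos(0.7844846) = 38.3270 deg
(Earth-central angle = 90 - nadir - el = 28.4730 deg)

38.3270 degrees


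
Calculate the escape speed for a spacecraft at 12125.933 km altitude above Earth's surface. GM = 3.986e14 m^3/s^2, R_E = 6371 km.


r = 6371.0 + 12125.933 = 18496.9330 km = 1.8496933e+07 m
v_esc = sqrt(2*mu/r) = sqrt(2*3.986e14 / 1.8496933e+07)
v_esc = 6564.9857 m/s = 6.5650 km/s

6.5650 km/s


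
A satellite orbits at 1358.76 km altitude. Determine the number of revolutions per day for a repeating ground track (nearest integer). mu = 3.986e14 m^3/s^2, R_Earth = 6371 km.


r = 7.72976e+06 m
T = 2*pi*sqrt(r^3/mu) = 6763.3247 s = 112.7221 min
revs/day = 1440 / 112.7221 = 12.7748
Rounded: 13 revolutions per day

13 revolutions per day


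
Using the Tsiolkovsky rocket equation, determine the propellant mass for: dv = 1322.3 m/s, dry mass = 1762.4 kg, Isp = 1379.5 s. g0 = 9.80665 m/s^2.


ve = Isp * g0 = 1379.5 * 9.80665 = 13528.273675 m/s
mass ratio = exp(dv/ve) = exp(1322.3/13528.273675) = 1.10267984
m_prop = m_dry * (mr - 1) = 1762.4 * (1.10267984 - 1)
m_prop = 180.9630 kg

180.9630 kg


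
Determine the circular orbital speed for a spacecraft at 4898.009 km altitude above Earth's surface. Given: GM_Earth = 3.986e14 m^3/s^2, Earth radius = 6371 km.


r = R_E + alt = 6371.0 + 4898.009 = 11269.0090 km = 1.1269009e+07 m
v = sqrt(mu/r) = sqrt(3.986e14 / 1.1269009e+07) = 5947.3813 m/s = 5.9474 km/s

5.9474 km/s


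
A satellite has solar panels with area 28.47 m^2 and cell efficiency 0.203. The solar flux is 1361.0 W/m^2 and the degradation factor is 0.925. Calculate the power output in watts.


P = area * eta * S * degradation
P = 28.47 * 0.203 * 1361.0 * 0.925
P = 7275.8437 W

7275.8437 W


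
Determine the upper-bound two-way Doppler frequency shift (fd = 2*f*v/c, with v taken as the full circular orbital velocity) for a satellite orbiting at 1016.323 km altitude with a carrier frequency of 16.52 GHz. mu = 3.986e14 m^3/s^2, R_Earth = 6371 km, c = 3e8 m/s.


r = 7.387323e+06 m
v = sqrt(mu/r) = 7345.5633 m/s (worst-case radial velocity)
f = 16.52 GHz = 1.652e+10 Hz
fd = 2*f*v/c = 2*1.652e+10*7345.5633/3.0e+08
fd = 808991.3666 Hz

808991.3666 Hz


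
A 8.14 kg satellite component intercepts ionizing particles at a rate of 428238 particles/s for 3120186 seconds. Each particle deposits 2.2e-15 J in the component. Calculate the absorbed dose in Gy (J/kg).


Total energy deposited = rate * time * E_per
  = 428238 * 3120186 * 2.2e-15 = 0.002939601 J
Dose = E_total / mass = 0.002939601 / 8.14
Dose = 3.6113033e-04 Gy

3.6113e-04 Gy


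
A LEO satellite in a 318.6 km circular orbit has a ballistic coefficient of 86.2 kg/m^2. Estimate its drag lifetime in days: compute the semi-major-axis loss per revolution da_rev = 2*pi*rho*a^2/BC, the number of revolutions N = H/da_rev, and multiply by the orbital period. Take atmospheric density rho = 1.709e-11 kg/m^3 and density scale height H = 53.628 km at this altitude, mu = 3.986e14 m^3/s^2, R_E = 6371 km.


a = R_E + alt = 6689.6000 km = 6.6896e+06 m
da_rev = 2*pi*rho*a^2/BC = 2*pi*1.709e-11*(6.6896e+06)^2/86.2 = 55.746161 m per revolution
N = H/da_rev = 53628.0000 m / 55.746161 m = 962.0035 revolutions
P = 2*pi*sqrt(a^3/mu) = 5445.1700 s
lifetime = N*P = 962.0035 * 5445.1700 = 5.2382724e+06 s = 60.6282 days

60.6282 days


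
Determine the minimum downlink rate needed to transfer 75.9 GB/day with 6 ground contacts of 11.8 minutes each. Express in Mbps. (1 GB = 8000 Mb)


total contact time = 6 * 11.8 * 60 = 4248.0000 s
data = 75.9 GB = 607200.0000 Mb
rate = 607200.0000 / 4248.0000 = 142.9379 Mbps

142.9379 Mbps


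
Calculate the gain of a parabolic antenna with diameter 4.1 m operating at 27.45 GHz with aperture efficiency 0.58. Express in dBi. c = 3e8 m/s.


lambda = c/f = 3e8 / 2.745e+10 = 0.01092896 m
G = eta*(pi*D/lambda)^2 = 0.58*(pi*4.1/0.01092896)^2
G = 805633.7294 (linear)
G = 10*log10(805633.7294) = 59.0614 dBi

59.0614 dBi


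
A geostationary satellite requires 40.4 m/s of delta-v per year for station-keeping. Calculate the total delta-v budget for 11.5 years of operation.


dV = rate * years = 40.4 * 11.5
dV = 464.6000 m/s

464.6000 m/s


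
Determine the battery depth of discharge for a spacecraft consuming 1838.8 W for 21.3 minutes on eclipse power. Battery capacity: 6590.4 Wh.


E_used = P * t / 60 = 1838.8 * 21.3 / 60 = 652.7740 Wh
DOD = E_used / E_total * 100 = 652.7740 / 6590.4 * 100
DOD = 9.9049 %

9.9049 %


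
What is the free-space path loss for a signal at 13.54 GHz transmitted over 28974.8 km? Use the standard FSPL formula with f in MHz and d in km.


f = 13.54 GHz = 13540.0000 MHz
d = 28974.8 km
FSPL = 32.44 + 20*log10(13540.0000) + 20*log10(28974.8)
FSPL = 32.44 + 82.6324 + 89.2404
FSPL = 204.3128 dB

204.3128 dB


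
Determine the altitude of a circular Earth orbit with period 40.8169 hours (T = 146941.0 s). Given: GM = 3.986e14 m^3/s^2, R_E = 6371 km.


T = 146941.0 s
r = (mu*T^2/(4*pi^2))^(1/3) = (3.986e14 * 146941.0^2 / (4*pi^2))^(1/3)
r = 6.0184942e+07 m = 60184.9420 km
alt = r - R_E = 60184.9420 - 6371 = 53813.9420 km

53813.9420 km


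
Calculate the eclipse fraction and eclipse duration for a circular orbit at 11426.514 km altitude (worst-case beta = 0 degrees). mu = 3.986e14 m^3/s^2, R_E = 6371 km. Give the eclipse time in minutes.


r = 17797.5140 km
T = 393.8211 min
Eclipse fraction = arcsin(R_E/r)/pi = arcsin(6371.0000/17797.5140)/pi
= arcsin(0.3579713)/pi = 0.1165315
Eclipse duration = 0.1165315 * 393.8211 = 45.8925 min

45.8925 minutes


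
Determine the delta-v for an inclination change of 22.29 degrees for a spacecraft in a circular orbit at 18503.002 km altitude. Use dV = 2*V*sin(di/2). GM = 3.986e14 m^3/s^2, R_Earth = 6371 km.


r = 24874.0020 km = 2.4874002e+07 m
V = sqrt(mu/r) = 4003.0942 m/s
di = 22.29 deg = 0.3890339 rad
dV = 2*V*sin(di/2) = 2*4003.0942*sin(0.1945169)
dV = 1547.5371 m/s = 1.5475 km/s

1.5475 km/s


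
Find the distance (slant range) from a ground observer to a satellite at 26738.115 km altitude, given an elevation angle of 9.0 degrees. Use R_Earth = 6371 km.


h = 26738.115 km, el = 9.0 deg
d = -R_E*sin(el) + sqrt((R_E*sin(el))^2 + 2*R_E*h + h^2)
d = -6371.0000*sin(0.1570796) + sqrt((6371.0000*0.1564345)^2 + 2*6371.0000*26738.115 + 26738.115^2)
d = 31509.0041 km

31509.0041 km


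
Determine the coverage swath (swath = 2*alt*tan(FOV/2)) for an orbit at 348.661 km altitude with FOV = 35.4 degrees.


FOV = 35.4 deg = 0.6178466 rad
swath = 2 * alt * tan(FOV/2) = 2 * 348.661 * tan(0.3089233)
swath = 2 * 348.661 * 0.3191407
swath = 222.5438 km

222.5438 km


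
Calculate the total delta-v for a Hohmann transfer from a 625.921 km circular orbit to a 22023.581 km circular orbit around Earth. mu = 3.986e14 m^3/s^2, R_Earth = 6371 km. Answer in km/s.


r1 = 6996.9210 km = 6.996921e+06 m
r2 = 28394.5810 km = 2.8394581e+07 m
dv1 = sqrt(mu/r1)*(sqrt(2*r2/(r1+r2)) - 1) = 2013.1824 m/s
dv2 = sqrt(mu/r2)*(1 - sqrt(2*r1/(r1+r2))) = 1390.7464 m/s
total dv = |dv1| + |dv2| = 2013.1824 + 1390.7464 = 3403.9288 m/s = 3.4039 km/s

3.4039 km/s


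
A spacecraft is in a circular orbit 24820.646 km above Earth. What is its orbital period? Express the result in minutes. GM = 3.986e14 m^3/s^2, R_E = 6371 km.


r = 31191.6460 km = 3.1191646e+07 m
T = 2*pi*sqrt(r^3/mu) = 2*pi*sqrt(3.0346938e+22 / 3.986e14)
T = 54823.7402 s = 913.7290 min

913.7290 minutes


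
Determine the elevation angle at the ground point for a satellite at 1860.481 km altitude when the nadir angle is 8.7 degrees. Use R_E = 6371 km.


r = R_E + alt = 8231.4810 km
Law of sines in the satellite / Earth-center / ground-point triangle:
  sin(nadir)/R_E = sin(90 + el)/r  =>  cos(el) = (r/R_E)*sin(nadir)
cos(el) = (8231.4810 / 6371.0000) * sin(8.7 deg) = 0.1954325
el = arccos(0.1954325) = 78.7300 deg
(Earth-central angle = 90 - nadir - el = 2.5700 deg)

78.7300 degrees


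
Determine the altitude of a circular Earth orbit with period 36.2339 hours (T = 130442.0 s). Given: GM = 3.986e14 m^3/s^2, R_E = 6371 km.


T = 130442.0 s
r = (mu*T^2/(4*pi^2))^(1/3) = (3.986e14 * 130442.0^2 / (4*pi^2))^(1/3)
r = 5.5590957e+07 m = 55590.9572 km
alt = r - R_E = 55590.9572 - 6371 = 49219.9572 km

49219.9572 km


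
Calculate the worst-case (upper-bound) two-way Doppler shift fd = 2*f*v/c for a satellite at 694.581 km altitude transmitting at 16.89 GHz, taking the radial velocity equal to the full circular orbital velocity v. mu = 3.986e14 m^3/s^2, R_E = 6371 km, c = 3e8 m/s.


r = 7.065581e+06 m
v = sqrt(mu/r) = 7510.9472 m/s (worst-case radial velocity)
f = 16.89 GHz = 1.689e+10 Hz
fd = 2*f*v/c = 2*1.689e+10*7510.9472/3.0e+08
fd = 845732.6516 Hz

845732.6516 Hz


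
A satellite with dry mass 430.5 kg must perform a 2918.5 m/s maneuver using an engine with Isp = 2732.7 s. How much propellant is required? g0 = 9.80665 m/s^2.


ve = Isp * g0 = 2732.7 * 9.80665 = 26798.632455 m/s
mass ratio = exp(dv/ve) = exp(2918.5/26798.632455) = 1.11505620
m_prop = m_dry * (mr - 1) = 430.5 * (1.11505620 - 1)
m_prop = 49.5317 kg

49.5317 kg


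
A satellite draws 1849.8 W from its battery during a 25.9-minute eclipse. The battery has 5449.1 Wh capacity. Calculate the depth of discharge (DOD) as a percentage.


E_used = P * t / 60 = 1849.8 * 25.9 / 60 = 798.4970 Wh
DOD = E_used / E_total * 100 = 798.4970 / 5449.1 * 100
DOD = 14.6537 %

14.6537 %


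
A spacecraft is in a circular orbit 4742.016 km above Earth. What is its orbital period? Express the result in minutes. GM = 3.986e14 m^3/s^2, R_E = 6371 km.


r = 11113.0160 km = 1.1113016e+07 m
T = 2*pi*sqrt(r^3/mu) = 2*pi*sqrt(1.3724477e+21 / 3.986e14)
T = 11658.9417 s = 194.3157 min

194.3157 minutes


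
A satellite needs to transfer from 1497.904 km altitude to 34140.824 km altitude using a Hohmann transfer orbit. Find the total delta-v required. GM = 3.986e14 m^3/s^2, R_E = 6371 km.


r1 = 7868.9040 km = 7.868904e+06 m
r2 = 40511.8240 km = 4.0511824e+07 m
dv1 = sqrt(mu/r1)*(sqrt(2*r2/(r1+r2)) - 1) = 2093.2193 m/s
dv2 = sqrt(mu/r2)*(1 - sqrt(2*r1/(r1+r2))) = 1347.7207 m/s
total dv = |dv1| + |dv2| = 2093.2193 + 1347.7207 = 3440.9400 m/s = 3.4409 km/s

3.4409 km/s


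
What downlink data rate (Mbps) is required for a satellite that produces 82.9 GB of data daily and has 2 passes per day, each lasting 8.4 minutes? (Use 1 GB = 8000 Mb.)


total contact time = 2 * 8.4 * 60 = 1008.0000 s
data = 82.9 GB = 663200.0000 Mb
rate = 663200.0000 / 1008.0000 = 657.9365 Mbps

657.9365 Mbps


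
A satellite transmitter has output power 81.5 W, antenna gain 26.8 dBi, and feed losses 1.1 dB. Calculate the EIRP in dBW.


Pt = 81.5 W = 19.1116 dBW
EIRP = Pt_dBW + Gt - losses = 19.1116 + 26.8 - 1.1 = 44.8116 dBW

44.8116 dBW


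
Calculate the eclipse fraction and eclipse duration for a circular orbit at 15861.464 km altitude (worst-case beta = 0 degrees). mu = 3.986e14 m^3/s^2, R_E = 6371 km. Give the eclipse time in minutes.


r = 22232.4640 km
T = 549.8464 min
Eclipse fraction = arcsin(R_E/r)/pi = arcsin(6371.0000/22232.4640)/pi
= arcsin(0.2865629)/pi = 0.09251275
Eclipse duration = 0.09251275 * 549.8464 = 50.8678 min

50.8678 minutes


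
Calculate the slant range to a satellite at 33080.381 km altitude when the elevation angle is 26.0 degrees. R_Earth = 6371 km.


h = 33080.381 km, el = 26.0 deg
d = -R_E*sin(el) + sqrt((R_E*sin(el))^2 + 2*R_E*h + h^2)
d = -6371.0000*sin(0.4537856) + sqrt((6371.0000*0.4383711)^2 + 2*6371.0000*33080.381 + 33080.381^2)
d = 36240.7371 km

36240.7371 km


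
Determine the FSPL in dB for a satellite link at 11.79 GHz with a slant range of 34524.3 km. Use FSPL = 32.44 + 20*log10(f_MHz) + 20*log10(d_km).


f = 11.79 GHz = 11790.0000 MHz
d = 34524.3 km
FSPL = 32.44 + 20*log10(11790.0000) + 20*log10(34524.3)
FSPL = 32.44 + 81.4303 + 90.7625
FSPL = 204.6328 dB

204.6328 dB


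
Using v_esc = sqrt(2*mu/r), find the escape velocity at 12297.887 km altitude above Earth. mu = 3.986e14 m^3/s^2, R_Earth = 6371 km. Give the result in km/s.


r = 6371.0 + 12297.887 = 18668.8870 km = 1.8668887e+07 m
v_esc = sqrt(2*mu/r) = sqrt(2*3.986e14 / 1.8668887e+07)
v_esc = 6534.6816 m/s = 6.5347 km/s

6.5347 km/s


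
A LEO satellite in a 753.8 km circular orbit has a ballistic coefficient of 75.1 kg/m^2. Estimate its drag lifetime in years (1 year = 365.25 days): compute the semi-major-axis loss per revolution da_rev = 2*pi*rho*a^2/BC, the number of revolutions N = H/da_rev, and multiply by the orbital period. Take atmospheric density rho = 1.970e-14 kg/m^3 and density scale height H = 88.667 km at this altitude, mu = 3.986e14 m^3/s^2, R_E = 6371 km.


a = R_E + alt = 7124.8000 km = 7.1248e+06 m
da_rev = 2*pi*rho*a^2/BC = 2*pi*1.970e-14*(7.1248e+06)^2/75.1 = 0.0836664829 m per revolution
N = H/da_rev = 88667.0000 m / 0.0836664829 m = 1.0597673e+06 revolutions
P = 2*pi*sqrt(a^3/mu) = 5985.0838 s
lifetime = N*P = 1.0597673e+06 * 5985.0838 = 6.3427959e+09 s = 73411.9900 days
years = 73411.9900 / 365.25 = 200.9911 years

200.9911 years


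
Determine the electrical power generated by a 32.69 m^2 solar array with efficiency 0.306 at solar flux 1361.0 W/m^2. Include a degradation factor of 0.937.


P = area * eta * S * degradation
P = 32.69 * 0.306 * 1361.0 * 0.937
P = 12756.5743 W

12756.5743 W


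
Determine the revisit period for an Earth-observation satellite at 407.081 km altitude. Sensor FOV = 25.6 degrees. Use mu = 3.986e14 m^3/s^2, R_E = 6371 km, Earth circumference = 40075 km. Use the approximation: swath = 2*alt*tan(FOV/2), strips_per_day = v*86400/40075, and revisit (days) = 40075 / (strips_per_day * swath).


swath = 2*407.081*tan(0.2234021) = 184.9731 km
v = sqrt(mu/r) = 7668.5856 m/s = 7.6686 km/s
strips/day = v*86400/40075 = 7.6686*86400/40075 = 16.5331
coverage/day = strips * swath = 16.5331 * 184.9731 = 3058.1866 km
revisit = 40075 / 3058.1866 = 13.1042 days

13.1042 days


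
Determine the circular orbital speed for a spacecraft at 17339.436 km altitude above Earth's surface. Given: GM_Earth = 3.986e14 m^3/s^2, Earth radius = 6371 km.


r = R_E + alt = 6371.0 + 17339.436 = 23710.4360 km = 2.3710436e+07 m
v = sqrt(mu/r) = sqrt(3.986e14 / 2.3710436e+07) = 4100.1418 m/s = 4.1001 km/s

4.1001 km/s


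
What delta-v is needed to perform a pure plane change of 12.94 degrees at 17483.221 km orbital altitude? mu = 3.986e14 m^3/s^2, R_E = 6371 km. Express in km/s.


r = 23854.2210 km = 2.3854221e+07 m
V = sqrt(mu/r) = 4087.7660 m/s
di = 12.94 deg = 0.2258456 rad
dV = 2*V*sin(di/2) = 2*4087.7660*sin(0.1129228)
dV = 921.2432 m/s = 0.9212432 km/s

0.9212 km/s


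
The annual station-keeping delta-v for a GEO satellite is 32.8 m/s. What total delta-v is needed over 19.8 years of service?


dV = rate * years = 32.8 * 19.8
dV = 649.4400 m/s

649.4400 m/s


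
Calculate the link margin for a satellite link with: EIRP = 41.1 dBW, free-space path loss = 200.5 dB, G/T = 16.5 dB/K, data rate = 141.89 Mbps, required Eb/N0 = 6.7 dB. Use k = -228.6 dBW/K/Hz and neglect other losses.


C/N0 = EIRP - FSPL + G/T - k = 41.1 - 200.5 + 16.5 - (-228.6)
C/N0 = 85.7000 dB-Hz
R_b = 141.89 Mbps = 1.4189e+08 bps -> 10*log10(R_b) = 81.5195 dB-Hz
Eb/N0 = C/N0 - 10*log10(R_b) = 85.7000 - 81.5195 = 4.1805 dB
Margin = Eb/N0 - Eb/N0_req = 4.1805 - 6.7 = -2.5195 dB (negative margin: link does not close)

-2.5195 dB


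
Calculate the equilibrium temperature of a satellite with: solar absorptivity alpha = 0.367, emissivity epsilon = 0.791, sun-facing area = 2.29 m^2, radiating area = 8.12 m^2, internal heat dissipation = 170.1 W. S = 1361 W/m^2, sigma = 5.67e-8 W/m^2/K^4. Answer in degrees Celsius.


Numerator = alpha*S*A_sun + Q_int = 0.367*1361*2.29 + 170.1 = 1313.9252 W
Denominator = eps*sigma*A_rad = 0.791*5.67e-8*8.12 = 3.6417956e-07 W/K^4
T^4 = 3.6079049e+09 K^4
T = 245.0833 K = -28.0667 C

-28.0667 degrees Celsius


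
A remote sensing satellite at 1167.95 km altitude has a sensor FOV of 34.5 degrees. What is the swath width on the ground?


FOV = 34.5 deg = 0.6021386 rad
swath = 2 * alt * tan(FOV/2) = 2 * 1167.95 * tan(0.3010693)
swath = 2 * 1167.95 * 0.3105083
swath = 725.3162 km

725.3162 km


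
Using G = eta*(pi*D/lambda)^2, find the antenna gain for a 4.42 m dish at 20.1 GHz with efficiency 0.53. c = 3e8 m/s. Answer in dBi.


lambda = c/f = 3e8 / 2.01e+10 = 0.01492537 m
G = eta*(pi*D/lambda)^2 = 0.53*(pi*4.42/0.01492537)^2
G = 458743.3261 (linear)
G = 10*log10(458743.3261) = 56.6157 dBi

56.6157 dBi


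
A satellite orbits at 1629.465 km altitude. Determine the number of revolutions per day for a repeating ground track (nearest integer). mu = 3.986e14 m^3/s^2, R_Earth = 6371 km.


r = 8.000465e+06 m
T = 2*pi*sqrt(r^3/mu) = 7121.7064 s = 118.6951 min
revs/day = 1440 / 118.6951 = 12.1319
Rounded: 12 revolutions per day

12 revolutions per day


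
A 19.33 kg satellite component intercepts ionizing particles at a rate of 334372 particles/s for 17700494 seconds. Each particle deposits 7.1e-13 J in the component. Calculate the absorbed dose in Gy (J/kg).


Total energy deposited = rate * time * E_per
  = 334372 * 17700494 * 7.1e-13 = 4.2022 J
Dose = E_total / mass = 4.2022 / 19.33
Dose = 0.2173911 Gy

0.2174 Gy


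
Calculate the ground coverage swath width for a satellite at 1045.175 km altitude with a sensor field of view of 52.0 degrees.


FOV = 52.0 deg = 0.9075712 rad
swath = 2 * alt * tan(FOV/2) = 2 * 1045.175 * tan(0.4537856)
swath = 2 * 1045.175 * 0.4877326
swath = 1019.5318 km

1019.5318 km


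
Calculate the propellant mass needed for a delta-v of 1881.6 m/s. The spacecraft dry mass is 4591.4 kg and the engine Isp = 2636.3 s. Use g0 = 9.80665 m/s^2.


ve = Isp * g0 = 2636.3 * 9.80665 = 25853.271395 m/s
mass ratio = exp(dv/ve) = exp(1881.6/25853.271395) = 1.07549386
m_prop = m_dry * (mr - 1) = 4591.4 * (1.07549386 - 1)
m_prop = 346.6225 kg

346.6225 kg


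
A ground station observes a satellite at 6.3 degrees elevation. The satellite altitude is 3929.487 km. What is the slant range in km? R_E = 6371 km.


h = 3929.487 km, el = 6.3 deg
d = -R_E*sin(el) + sqrt((R_E*sin(el))^2 + 2*R_E*h + h^2)
d = -6371.0000*sin(0.1099557) + sqrt((6371.0000*0.1097343)^2 + 2*6371.0000*3929.487 + 3929.487^2)
d = 7424.8692 km

7424.8692 km


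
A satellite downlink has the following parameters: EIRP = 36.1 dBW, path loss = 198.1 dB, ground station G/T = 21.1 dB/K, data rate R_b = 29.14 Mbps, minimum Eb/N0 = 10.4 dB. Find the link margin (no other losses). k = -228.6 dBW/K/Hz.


C/N0 = EIRP - FSPL + G/T - k = 36.1 - 198.1 + 21.1 - (-228.6)
C/N0 = 87.7000 dB-Hz
R_b = 29.14 Mbps = 2.914e+07 bps -> 10*log10(R_b) = 74.6449 dB-Hz
Eb/N0 = C/N0 - 10*log10(R_b) = 87.7000 - 74.6449 = 13.0551 dB
Margin = Eb/N0 - Eb/N0_req = 13.0551 - 10.4 = 2.6551 dB (link closes)

2.6551 dB


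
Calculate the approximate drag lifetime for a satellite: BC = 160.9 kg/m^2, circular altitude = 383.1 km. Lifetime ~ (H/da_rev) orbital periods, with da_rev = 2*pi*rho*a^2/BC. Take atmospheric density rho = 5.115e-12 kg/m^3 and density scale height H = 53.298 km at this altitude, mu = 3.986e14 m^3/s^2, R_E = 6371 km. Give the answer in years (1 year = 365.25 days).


a = R_E + alt = 6754.1000 km = 6.7541e+06 m
da_rev = 2*pi*rho*a^2/BC = 2*pi*5.115e-12*(6.7541e+06)^2/160.9 = 9.111805 m per revolution
N = H/da_rev = 53298.0000 m / 9.111805 m = 5849.3348 revolutions
P = 2*pi*sqrt(a^3/mu) = 5524.1117 s
lifetime = N*P = 5849.3348 * 5524.1117 = 3.2312379e+07 s = 373.9859 days
years = 373.9859 / 365.25 = 1.0239 years

1.0239 years


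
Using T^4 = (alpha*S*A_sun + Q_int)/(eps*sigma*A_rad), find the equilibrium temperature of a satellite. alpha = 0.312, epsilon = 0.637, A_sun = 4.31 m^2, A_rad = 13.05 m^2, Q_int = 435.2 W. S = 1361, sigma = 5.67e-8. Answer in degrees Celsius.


Numerator = alpha*S*A_sun + Q_int = 0.312*1361*4.31 + 435.2 = 2265.3639 W
Denominator = eps*sigma*A_rad = 0.637*5.67e-8*13.05 = 4.713386e-07 W/K^4
T^4 = 4.8062347e+09 K^4
T = 263.3002 K = -9.8498 C

-9.8498 degrees Celsius


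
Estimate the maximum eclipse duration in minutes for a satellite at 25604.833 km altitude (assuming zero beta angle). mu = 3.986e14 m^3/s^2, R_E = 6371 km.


r = 31975.8330 km
T = 948.4027 min
Eclipse fraction = arcsin(R_E/r)/pi = arcsin(6371.0000/31975.8330)/pi
= arcsin(0.1992442)/pi = 0.0638487
Eclipse duration = 0.0638487 * 948.4027 = 60.5543 min

60.5543 minutes


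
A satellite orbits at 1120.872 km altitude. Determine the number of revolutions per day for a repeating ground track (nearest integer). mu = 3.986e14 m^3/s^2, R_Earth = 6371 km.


r = 7.491872e+06 m
T = 2*pi*sqrt(r^3/mu) = 6453.5212 s = 107.5587 min
revs/day = 1440 / 107.5587 = 13.3880
Rounded: 13 revolutions per day

13 revolutions per day


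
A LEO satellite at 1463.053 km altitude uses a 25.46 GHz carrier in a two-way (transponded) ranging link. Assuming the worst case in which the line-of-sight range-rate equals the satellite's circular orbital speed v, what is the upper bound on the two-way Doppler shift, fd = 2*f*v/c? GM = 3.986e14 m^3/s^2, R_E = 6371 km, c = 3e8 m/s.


r = 7.834053e+06 m
v = sqrt(mu/r) = 7133.0521 m/s (worst-case radial velocity)
f = 25.46 GHz = 2.546e+10 Hz
fd = 2*f*v/c = 2*2.546e+10*7133.0521/3.0e+08
fd = 1.2107167e+06 Hz

1.2107e+06 Hz


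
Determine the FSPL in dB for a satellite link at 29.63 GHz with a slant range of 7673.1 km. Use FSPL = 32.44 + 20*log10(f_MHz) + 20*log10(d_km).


f = 29.63 GHz = 29630.0000 MHz
d = 7673.1 km
FSPL = 32.44 + 20*log10(29630.0000) + 20*log10(7673.1)
FSPL = 32.44 + 89.4346 + 77.6994
FSPL = 199.5741 dB

199.5741 dB


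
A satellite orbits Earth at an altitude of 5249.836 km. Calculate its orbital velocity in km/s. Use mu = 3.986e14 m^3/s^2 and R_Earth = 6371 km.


r = R_E + alt = 6371.0 + 5249.836 = 11620.8360 km = 1.1620836e+07 m
v = sqrt(mu/r) = sqrt(3.986e14 / 1.1620836e+07) = 5856.6593 m/s = 5.8567 km/s

5.8567 km/s


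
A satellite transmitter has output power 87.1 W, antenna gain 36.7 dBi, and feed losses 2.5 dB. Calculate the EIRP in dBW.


Pt = 87.1 W = 19.4002 dBW
EIRP = Pt_dBW + Gt - losses = 19.4002 + 36.7 - 2.5 = 53.6002 dBW

53.6002 dBW


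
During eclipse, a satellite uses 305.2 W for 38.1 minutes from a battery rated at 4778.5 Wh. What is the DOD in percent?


E_used = P * t / 60 = 305.2 * 38.1 / 60 = 193.8020 Wh
DOD = E_used / E_total * 100 = 193.8020 / 4778.5 * 100
DOD = 4.0557 %

4.0557 %


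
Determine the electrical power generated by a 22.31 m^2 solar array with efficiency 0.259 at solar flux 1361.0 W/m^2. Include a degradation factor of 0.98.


P = area * eta * S * degradation
P = 22.31 * 0.259 * 1361.0 * 0.98
P = 7706.9676 W

7706.9676 W


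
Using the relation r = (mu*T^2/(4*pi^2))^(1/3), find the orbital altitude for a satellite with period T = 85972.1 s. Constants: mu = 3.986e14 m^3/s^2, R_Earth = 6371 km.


T = 85972.1 s
r = (mu*T^2/(4*pi^2))^(1/3) = (3.986e14 * 85972.1^2 / (4*pi^2))^(1/3)
r = 4.2101497e+07 m = 42101.4974 km
alt = r - R_E = 42101.4974 - 6371 = 35730.4974 km

35730.4974 km


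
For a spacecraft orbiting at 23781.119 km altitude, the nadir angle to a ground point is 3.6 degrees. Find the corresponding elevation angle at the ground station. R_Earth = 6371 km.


r = R_E + alt = 30152.1190 km
Law of sines in the satellite / Earth-center / ground-point triangle:
  sin(nadir)/R_E = sin(90 + el)/r  =>  cos(el) = (r/R_E)*sin(nadir)
cos(el) = (30152.1190 / 6371.0000) * sin(3.6 deg) = 0.2971696
el = arccos(0.2971696) = 72.7123 deg
(Earth-central angle = 90 - nadir - el = 13.6877 deg)

72.7123 degrees
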